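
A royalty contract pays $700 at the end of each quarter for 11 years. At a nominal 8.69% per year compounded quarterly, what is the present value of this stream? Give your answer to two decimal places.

$19,705.64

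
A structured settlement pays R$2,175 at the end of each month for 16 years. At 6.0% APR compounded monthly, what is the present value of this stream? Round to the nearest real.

R$268,043

With 12 periods per year: i = 0.005, n = 192.
PV = PMT · [1 − (1+i)^(−n)] / i = 2175 · 123.238025 = 268,042.7050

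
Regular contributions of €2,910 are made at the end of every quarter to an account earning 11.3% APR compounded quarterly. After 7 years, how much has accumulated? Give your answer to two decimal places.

With 4 periods per year: i = 0.02825, n = 28.
Accumulation factor s(28|0.02825) = 41.824590; FV = 2910 × 41.824590 = 121,709.5566

€121,709.56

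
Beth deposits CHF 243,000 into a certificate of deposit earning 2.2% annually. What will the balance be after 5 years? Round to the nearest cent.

CHF 270,932.28

FV = 243,000 × (1 + 0.022)^5 = 270,932.2805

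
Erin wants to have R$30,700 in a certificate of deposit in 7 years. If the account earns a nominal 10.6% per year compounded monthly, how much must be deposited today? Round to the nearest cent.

R$14,665.84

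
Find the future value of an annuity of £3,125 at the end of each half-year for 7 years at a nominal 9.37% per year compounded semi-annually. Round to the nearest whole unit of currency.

£59,924

With 2 periods per year: i = 0.04685, n = 14.
Accumulation factor s(14|0.04685) = 19.175597; FV = 3125 × 19.175597 = 59,923.7418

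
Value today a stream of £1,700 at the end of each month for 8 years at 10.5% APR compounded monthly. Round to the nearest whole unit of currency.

£110,104

With 12 periods per year: i = 0.00875, n = 96.
PV = PMT · [1 − (1+i)^(−n)] / i = 1700 · 64.766771 = 110,103.5114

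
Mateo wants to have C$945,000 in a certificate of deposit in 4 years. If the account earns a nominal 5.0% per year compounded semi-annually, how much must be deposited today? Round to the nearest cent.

i = 0.05/2 = 0.025 per half-year; n = 4·2 = 8.
PV = FV·(1+i)^(−n) = 945,000 × 0.820747 = 775,605.5094

C$775,605.51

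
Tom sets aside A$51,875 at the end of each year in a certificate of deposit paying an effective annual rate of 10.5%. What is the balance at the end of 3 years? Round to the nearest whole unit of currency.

A$172,538

Accumulation factor s(3|0.105) = 3.326025; FV = 51875 × 3.326025 = 172,537.5469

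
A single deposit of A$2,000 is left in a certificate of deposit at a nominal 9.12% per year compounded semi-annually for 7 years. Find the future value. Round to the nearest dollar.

A$3,734

Periodic rate i = 0.0912/2 = 0.0456; n = 7 × 2 = 14 periods.
2,000 × (1+0.0456)^14 = 2,000 × 1.866887 = 3,733.7741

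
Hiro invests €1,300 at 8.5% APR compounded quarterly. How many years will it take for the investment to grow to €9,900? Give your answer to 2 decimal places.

24.14 years

Periodic rate i = 0.085/4 = 0.02125.
n = ln(9900/1300) / ln(1+0.02125) = ln(7.61538) / 0.021027 = 96.5490 quarters
= 96.5490/4 years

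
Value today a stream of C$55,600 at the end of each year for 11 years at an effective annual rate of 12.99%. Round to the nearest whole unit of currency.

C$316,329

PV = 55600 × [1 − (1+0.1299)^(−11)] / 0.1299 = 55600 × 5.689364 = 316,328.6606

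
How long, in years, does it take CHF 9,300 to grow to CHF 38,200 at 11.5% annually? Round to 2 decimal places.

(1+i)^n = 38200/9300 = 4.10753, so n = ln 4.10753 / ln 1.115 = 12.9790 years

12.98 years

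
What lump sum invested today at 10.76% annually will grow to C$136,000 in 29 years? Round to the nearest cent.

Discount factor = (1+0.1076)^(−29) = 0.051629; PV = 136,000 × 0.051629 = 7,021.5573

C$7,021.56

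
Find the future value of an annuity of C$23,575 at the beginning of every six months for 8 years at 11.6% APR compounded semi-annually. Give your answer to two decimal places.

With 2 periods per year: i = 0.058, n = 16.
FV = 23575 × [(1+0.058)^16 − 1] / 0.058 × (1+i) = 23575 × 26.718833 = 629,896.4976
(annuity-due: payments at period start, so ×(1+i).)

C$629,896.50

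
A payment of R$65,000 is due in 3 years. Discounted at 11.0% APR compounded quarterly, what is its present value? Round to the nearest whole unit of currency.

With 4 periods per year: i = 0.0275, n = 12.
PV = FV·(1+i)^(−n) = 65,000 × 0.722134 = 46,938.7360

R$46,939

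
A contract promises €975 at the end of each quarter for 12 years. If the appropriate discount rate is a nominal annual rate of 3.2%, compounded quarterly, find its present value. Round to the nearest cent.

With 4 periods per year: i = 0.008, n = 48.
Annuity factor a(48|0.008) = 39.728388; PV = 975 × 39.728388 = 38,735.1786

€38,735.18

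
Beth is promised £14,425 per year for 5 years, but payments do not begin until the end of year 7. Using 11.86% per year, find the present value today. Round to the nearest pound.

Value one period before first payment (t=6): 14425 × [1 − (1+0.1186)^(−5)] / 0.1186 = 14425 × 3.617314 = 52,179.7481
Discount back 6 years: 52,179.7481 × (1+0.1186)^(−6) = 52,179.7481 × 0.510448 = 26,635.0238

£26,635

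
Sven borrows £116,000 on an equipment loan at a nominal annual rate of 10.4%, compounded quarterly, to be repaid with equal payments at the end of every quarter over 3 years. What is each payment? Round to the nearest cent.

With 4 periods per year: i = 0.026, n = 12.
PMT = 116000 / ( [1 − (1+0.026)^(−12)] / 0.026 ) = 116000 / 10.195931 = 11,377.0875

£11,377.09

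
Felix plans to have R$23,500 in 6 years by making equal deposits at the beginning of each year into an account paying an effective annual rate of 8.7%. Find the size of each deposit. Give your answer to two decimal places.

PMT = 23500 / ( [(1+0.087)^6 − 1] / 0.087 × (1+i) ) = 23500 / 8.116201 = 2,895.4433

R$2,895.44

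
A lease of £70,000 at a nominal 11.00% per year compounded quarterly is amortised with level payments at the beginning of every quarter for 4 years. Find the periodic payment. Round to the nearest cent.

£5,320.48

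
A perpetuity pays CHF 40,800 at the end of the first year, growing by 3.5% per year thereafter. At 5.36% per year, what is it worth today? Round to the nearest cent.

PV = D₁/(r − g) = 40800/(0.0536 − 0.035) = 2,193,548.3871

CHF 2,193,548.39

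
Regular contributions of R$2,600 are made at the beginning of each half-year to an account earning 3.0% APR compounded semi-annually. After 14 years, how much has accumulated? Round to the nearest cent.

With 2 periods per year: i = 0.015, n = 28.
FV = PMT · [(1+i)^n − 1] / i × (1+i) = 2600 · 34.998701 = 90,996.6222
(annuity-due: payments at period start, so ×(1+i).)

R$90,996.62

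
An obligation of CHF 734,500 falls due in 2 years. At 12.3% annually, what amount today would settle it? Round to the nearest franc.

CHF 582,415

Discount factor = (1+0.123)^(−2) = 0.792940; PV = 734,500 × 0.792940 = 582,414.6459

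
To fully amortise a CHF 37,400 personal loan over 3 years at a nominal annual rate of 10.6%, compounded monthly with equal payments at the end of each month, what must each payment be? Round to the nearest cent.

CHF 1,217.36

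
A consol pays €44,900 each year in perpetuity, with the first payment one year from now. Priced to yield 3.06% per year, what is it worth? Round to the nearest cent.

€1,467,320.26

PV = C/r = 44900/0.0306 = 1,467,320.2614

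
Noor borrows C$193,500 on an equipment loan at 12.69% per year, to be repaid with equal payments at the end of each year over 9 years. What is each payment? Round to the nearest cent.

Annuity-PV factor = 5.191350; PMT = 193500 / 5.191350 = 37,273.5441

C$37,273.54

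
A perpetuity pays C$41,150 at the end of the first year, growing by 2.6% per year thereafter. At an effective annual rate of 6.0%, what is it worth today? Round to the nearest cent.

PV = D₁/(r − g) = 41150/(0.06 − 0.026) = 1,210,294.1176

C$1,210,294.12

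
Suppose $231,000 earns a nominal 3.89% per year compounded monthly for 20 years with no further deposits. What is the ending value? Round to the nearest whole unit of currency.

With 12 periods per year: i = 0.00324167, n = 240.
FV = 231,000 × (1 + 0.00324167)^240 = 502,280.8477

$502,281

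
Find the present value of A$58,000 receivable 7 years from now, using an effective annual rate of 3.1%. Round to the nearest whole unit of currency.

Discount factor = (1+0.031)^(−7) = 0.807587; PV = 58,000 × 0.807587 = 46,840.0486

A$46,840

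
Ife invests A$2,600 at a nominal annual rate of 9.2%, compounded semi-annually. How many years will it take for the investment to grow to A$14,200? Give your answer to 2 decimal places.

18.87 years

Periodic rate i = 0.092/2 = 0.046.
n = ln(14200/2600) / ln(1+0.046) = ln(5.46154) / 0.044973 = 37.7497 half-years
= 37.7497/2 years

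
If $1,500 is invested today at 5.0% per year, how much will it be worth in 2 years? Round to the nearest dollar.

$1,654

FV = 1,500 × (1 + 0.05)^2 = 1,653.7500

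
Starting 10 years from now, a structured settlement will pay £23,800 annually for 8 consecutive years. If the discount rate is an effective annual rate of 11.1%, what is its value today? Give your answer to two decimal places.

Value one period before first payment (t=9): 23800 × [1 − (1+0.111)^(−8)] / 0.111 = 23800 × 5.127822 = 122,042.1677
Discount back 9 years: 122,042.1677 × (1+0.111)^(−9) = 122,042.1677 × 0.387769 = 47,324.2111

£47,324.21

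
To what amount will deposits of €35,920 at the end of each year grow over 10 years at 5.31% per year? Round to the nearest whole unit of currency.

FV = PMT · [(1+i)^n − 1] / i = 35920 · 12.761390 = 458,389.1115

€458,389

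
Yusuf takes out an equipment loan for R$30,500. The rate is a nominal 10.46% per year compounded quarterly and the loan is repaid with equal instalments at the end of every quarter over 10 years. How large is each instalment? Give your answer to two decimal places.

R$1,238.65

With 4 periods per year: i = 0.02615, n = 40.
PMT = 30500 / ( [1 − (1+0.02615)^(−40)] / 0.02615 ) = 30500 / 24.623514 = 1,238.6534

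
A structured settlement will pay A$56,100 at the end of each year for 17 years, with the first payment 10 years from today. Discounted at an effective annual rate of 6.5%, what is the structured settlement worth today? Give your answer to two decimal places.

A$321,804.65

PV at t=9 (ordinary 17-year annuity): 56100 × a(17|0.065) = 56100 × 10.110577 = 567,203.3527
Discount back 9 years: 567,203.3527 × (1+0.065)^(−9) = 567,203.3527 × 0.567353 = 321,804.6530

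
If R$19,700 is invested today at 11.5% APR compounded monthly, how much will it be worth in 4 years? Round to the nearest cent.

R$31,137.98

With 12 periods per year: i = 0.00958333, n = 48.
FV = 19,700 × (1 + 0.00958333)^48 = 31,137.9848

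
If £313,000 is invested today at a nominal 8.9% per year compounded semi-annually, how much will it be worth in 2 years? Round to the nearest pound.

£372,544

Periodic rate i = 0.089/2 = 0.0445; n = 2 × 2 = 4 periods.
313,000 × (1+0.0445)^4 = 313,000 × 1.190238 = 372,544.4645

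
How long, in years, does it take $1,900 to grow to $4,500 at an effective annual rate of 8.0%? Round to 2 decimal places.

11.20 years

(1+i)^n = 4500/1900 = 2.36842, so n = ln 2.36842 / ln 1.08 = 11.2034 years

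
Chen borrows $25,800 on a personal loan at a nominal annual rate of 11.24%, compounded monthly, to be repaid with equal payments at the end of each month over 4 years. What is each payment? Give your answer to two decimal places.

i = 0.1124/12 = 0.00936667 per month; n = 4·12 = 48.
Annuity-PV factor = 38.517495; PMT = 25800 / 38.517495 = 669.8255

$669.83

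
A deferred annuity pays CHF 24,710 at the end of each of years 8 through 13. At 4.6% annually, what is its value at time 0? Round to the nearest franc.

CHF 92,730

PV at t=7 (ordinary 6-year annuity): 24710 × a(6|0.046) = 24710 × 5.141272 = 127,040.8264
Discount back 7 years: 127,040.8264 × (1+0.046)^(−7) = 127,040.8264 × 0.729925 = 92,730.2687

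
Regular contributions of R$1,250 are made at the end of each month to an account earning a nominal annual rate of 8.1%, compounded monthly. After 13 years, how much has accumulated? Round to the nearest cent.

R$343,724.86

Periodic rate i = 0.081/12 = 0.00675; n = 13 × 12 = 156 periods.
FV = PMT · [(1+i)^n − 1] / i = 1250 · 274.979885 = 343,724.8557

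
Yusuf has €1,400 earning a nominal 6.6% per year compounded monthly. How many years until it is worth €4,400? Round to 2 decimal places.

Periodic rate i = 0.066/12 = 0.0055.
(1+i)^n = 4400/1400 = 3.14286, so n = ln 3.14286 / ln 1.0055 = 208.7779 months
= 208.7779/12 years

17.40 years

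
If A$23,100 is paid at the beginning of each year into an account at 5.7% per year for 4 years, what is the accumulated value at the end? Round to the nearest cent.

A$106,339.15

Accumulation factor s(4|0.057) × (1+i) = 4.603427; FV = 23100 × 4.603427 = 106,339.1526
(annuity-due: payments at period start, so ×(1+i).)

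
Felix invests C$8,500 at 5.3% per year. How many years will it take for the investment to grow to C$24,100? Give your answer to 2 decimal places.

20.18 years

n = ln(24100/8500) / ln(1+0.053) = ln(2.83529) / 0.051643 = 20.1797 years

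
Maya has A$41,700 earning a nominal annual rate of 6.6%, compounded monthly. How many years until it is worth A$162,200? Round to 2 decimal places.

20.64 years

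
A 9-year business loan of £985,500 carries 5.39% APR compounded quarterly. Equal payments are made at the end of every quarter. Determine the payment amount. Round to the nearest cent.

i = 0.0539/4 = 0.013475 per quarter; n = 9·4 = 36.
Annuity-PV factor = 28.376023; PMT = 985500 / 28.376023 = 34,730.0253

£34,730.03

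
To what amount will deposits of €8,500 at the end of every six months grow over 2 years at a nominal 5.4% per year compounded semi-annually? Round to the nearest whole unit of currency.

€35,402

With 2 periods per year: i = 0.027, n = 4.
FV = 8500 × [(1+0.027)^4 − 1] / 0.027 = 8500 × 4.164936 = 35,401.9533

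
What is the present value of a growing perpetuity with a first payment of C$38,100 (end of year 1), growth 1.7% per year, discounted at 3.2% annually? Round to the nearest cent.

PV = D₁/(r − g) = 38100/(0.032 − 0.017) = 2,540,000.0000

C$2,540,000.00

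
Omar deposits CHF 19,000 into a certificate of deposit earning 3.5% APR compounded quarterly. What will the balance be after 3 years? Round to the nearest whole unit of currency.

Periodic rate i = 0.035/4 = 0.00875; n = 3 × 4 = 12 periods.
FV = PV·(1+i)^n = 19,000 × 1.110203 = 21,093.8656

CHF 21,094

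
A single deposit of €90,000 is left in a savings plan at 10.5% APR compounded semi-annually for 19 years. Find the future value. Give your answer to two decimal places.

With 2 periods per year: i = 0.0525, n = 38.
FV = 90,000 × (1 + 0.0525)^38 = 629,046.1096

€629,046.11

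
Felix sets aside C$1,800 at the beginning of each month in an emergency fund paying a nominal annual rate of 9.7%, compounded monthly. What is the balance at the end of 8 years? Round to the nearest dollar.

With 12 periods per year: i = 0.00808333, n = 96.
FV = PMT · [(1+i)^n − 1] / i × (1+i) = 1800 · 145.412968 = 261,743.3428
Payments are at the start of each period, so multiply by (1+i).

C$261,743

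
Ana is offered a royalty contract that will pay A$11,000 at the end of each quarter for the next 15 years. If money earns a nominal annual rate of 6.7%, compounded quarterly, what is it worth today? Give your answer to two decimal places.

With 4 periods per year: i = 0.01675, n = 60.
PV = 11000 × [1 − (1+0.01675)^(−60)] / 0.01675 = 11000 × 37.665413 = 414,319.5470

A$414,319.55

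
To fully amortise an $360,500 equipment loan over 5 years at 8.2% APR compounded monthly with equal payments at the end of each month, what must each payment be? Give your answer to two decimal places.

i = 0.082/12 = 0.00683333 per month; n = 5·12 = 60.
Annuity-PV factor = 49.086388; PMT = 360500 / 49.086388 = 7,344.1948

$7,344.19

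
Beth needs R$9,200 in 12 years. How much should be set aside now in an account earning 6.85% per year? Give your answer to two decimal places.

R$4,154.26

PV = 9,200 / (1 + 0.0685)^12 = 9,200 / 2.214595 = 4,154.2584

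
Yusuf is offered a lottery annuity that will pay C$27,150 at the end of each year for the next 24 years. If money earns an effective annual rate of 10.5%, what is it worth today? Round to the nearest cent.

Annuity factor a(24|0.105) = 8.656616; PV = 27150 × 8.656616 = 235,027.1243

C$235,027.12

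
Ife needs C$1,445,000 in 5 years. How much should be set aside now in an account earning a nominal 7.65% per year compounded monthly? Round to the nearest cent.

C$986,909.81

With 12 periods per year: i = 0.006375, n = 60.
PV = 1,445,000 / (1 + 0.006375)^60 = 1,445,000 / 1.464166 = 986,909.8149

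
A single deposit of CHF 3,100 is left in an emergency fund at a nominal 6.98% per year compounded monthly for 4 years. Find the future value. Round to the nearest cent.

CHF 4,095.11

Periodic rate i = 0.0698/12 = 0.00581667; n = 4 × 12 = 48 periods.
FV = 3,100 × (1 + 0.00581667)^48 = 4,095.1086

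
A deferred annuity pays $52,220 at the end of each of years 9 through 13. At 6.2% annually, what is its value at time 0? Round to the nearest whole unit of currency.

$135,210

PV at t=8 (ordinary 5-year annuity): 52220 × a(5|0.062) = 52220 × 4.189544 = 218,777.9676
PV₀ = 218,777.9676 / (1+0.062)^8 = 218,777.9676 / 1.618066 = 135,209.5756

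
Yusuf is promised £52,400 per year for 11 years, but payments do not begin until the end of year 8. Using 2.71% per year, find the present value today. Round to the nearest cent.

£408,610.90

PV at t=7 (ordinary 11-year annuity): 52400 × a(11|0.0271) = 52400 × 9.403029 = 492,718.7064
Discount back 7 years: 492,718.7064 × (1+0.0271)^(−7) = 492,718.7064 × 0.829299 = 408,610.8988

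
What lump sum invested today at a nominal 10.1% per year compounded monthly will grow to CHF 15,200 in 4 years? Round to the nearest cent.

CHF 10,165.36

With 12 periods per year: i = 0.00841667, n = 48.
Discount factor = (1+0.00841667)^(−48) = 0.668774; PV = 15,200 × 0.668774 = 10,165.3626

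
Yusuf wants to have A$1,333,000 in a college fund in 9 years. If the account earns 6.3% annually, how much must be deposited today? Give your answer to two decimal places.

PV = 1,333,000 / (1 + 0.063)^9 = 1,333,000 / 1.733003 = 769,184.9332

A$769,184.93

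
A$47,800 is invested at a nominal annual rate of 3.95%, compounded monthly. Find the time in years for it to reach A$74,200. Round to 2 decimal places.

Periodic rate i = 0.0395/12 = 0.00329167.
(1+i)^n = 74200/47800 = 1.55230, so n = ln 1.55230 / ln 1.00329 = 133.8112 months
= 133.8112/12 years

11.15 years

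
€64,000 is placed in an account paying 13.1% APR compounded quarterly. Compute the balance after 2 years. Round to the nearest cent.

Periodic rate i = 0.131/4 = 0.03275; n = 2 × 4 = 8 periods.
FV = PV·(1+i)^n = 64,000 × 1.294082 = 82,821.2161

€82,821.22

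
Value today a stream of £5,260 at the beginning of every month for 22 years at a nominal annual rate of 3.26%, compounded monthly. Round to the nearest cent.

With 12 periods per year: i = 0.00271667, n = 264.
PV = 5260 × [1 − (1+0.00271667)^(−264)] / 0.00271667 × (1+i) = 5260 × 188.759764 = 992,876.3601
(annuity-due: payments at period start, so ×(1+i).)

£992,876.36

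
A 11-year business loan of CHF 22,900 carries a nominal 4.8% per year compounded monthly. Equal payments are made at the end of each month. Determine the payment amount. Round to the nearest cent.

CHF 223.64

i = 0.048/12 = 0.004 per month; n = 11·12 = 132.
PMT = 22900 / ( [1 − (1+0.004)^(−132)] / 0.004 ) = 22900 / 102.398790 = 223.6355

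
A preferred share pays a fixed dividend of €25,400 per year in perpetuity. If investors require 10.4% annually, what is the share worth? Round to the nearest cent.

PV = C/r = 25400/0.104 = 244,230.7692

€244,230.77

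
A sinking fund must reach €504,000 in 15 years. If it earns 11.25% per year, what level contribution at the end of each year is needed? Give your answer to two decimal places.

PMT = 504000 / ( [(1+0.1125)^15 − 1] / 0.1125 ) = 504000 / 35.100484 = 14,358.7763

€14,358.78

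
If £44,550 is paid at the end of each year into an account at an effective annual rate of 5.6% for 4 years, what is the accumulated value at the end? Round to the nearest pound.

£193,735

FV = PMT · [(1+i)^n − 1] / i = 44550 · 4.348720 = 193,735.4589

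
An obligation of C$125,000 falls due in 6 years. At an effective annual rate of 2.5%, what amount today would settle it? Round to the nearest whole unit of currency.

C$107,787

Discount factor = (1+0.025)^(−6) = 0.862297; PV = 125,000 × 0.862297 = 107,787.1082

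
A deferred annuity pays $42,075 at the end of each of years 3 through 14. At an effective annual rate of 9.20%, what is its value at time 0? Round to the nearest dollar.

$250,134

Value one period before first payment (t=2): 42075 × [1 − (1+0.092)^(−12)] / 0.092 = 42075 × 7.089141 = 298,275.6165
PV₀ = 298,275.6165 / (1+0.092)^2 = 298,275.6165 / 1.192464 = 250,133.8544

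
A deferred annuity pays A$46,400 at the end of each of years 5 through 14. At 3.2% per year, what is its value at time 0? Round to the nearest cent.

Value one period before first payment (t=4): 46400 × [1 − (1+0.032)^(−10)] / 0.032 = 46400 × 8.443794 = 391,792.0271
Discount back 4 years: 391,792.0271 × (1+0.032)^(−4) = 391,792.0271 × 0.881620 = 345,411.5096

A$345,411.51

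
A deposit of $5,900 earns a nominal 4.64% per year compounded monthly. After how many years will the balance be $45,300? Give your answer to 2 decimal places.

Periodic rate i = 0.0464/12 = 0.00386667.
(1+i)^n = 45300/5900 = 7.67797, so n = ln 7.67797 / ln 1.00387 = 528.1792 months
= 528.1792/12 years

44.01 years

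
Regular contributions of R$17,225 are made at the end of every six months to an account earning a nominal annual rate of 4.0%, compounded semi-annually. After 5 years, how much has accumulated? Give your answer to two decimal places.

R$188,608.94

i = 0.04/2 = 0.02 per half-year; n = 5·2 = 10.
FV = 17225 × [(1+0.02)^10 − 1] / 0.02 = 17225 × 10.949721 = 188,608.9442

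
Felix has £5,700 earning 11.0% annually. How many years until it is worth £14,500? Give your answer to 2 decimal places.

n = ln(14500/5700) / ln(1+0.11) = ln(2.54386) / 0.104360 = 8.9467 years

8.95 years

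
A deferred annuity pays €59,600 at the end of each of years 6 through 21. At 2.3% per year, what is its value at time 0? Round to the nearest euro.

€705,389

PV at t=5 (ordinary 16-year annuity): 59600 × a(16|0.023) = 59600 × 13.260518 = 790,326.8594
Discount back 5 years: 790,326.8594 × (1+0.023)^(−5) = 790,326.8594 × 0.892528 = 705,388.8218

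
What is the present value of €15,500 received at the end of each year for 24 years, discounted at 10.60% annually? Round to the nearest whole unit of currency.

PV = PMT · [1 − (1+i)^(−n)] / i = 15500 · 8.593398 = 133,197.6640

€133,198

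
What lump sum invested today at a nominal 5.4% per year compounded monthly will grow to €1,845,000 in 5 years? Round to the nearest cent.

€1,409,288.49

With 12 periods per year: i = 0.0045, n = 60.
PV = FV·(1+i)^(−n) = 1,845,000 × 0.763842 = 1,409,288.4916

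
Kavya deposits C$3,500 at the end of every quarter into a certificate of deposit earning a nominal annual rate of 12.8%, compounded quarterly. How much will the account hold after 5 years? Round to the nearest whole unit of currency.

i = 0.128/4 = 0.032 per quarter; n = 5·4 = 20.
FV = PMT · [(1+i)^n − 1] / i = 3500 · 27.423766 = 95,983.1824

C$95,983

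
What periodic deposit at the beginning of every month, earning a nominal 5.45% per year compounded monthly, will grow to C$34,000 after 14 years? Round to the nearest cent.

i = 0.0545/12 = 0.00454167 per month; n = 14·12 = 168.
PMT = 34000 / ( [(1+0.00454167)^168 − 1] / 0.00454167 × (1+i) ) = 34000 / 252.370156 = 134.7227

C$134.72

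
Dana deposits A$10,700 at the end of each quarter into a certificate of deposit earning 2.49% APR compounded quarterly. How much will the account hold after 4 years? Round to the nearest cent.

With 4 periods per year: i = 0.006225, n = 16.
Accumulation factor s(16|0.006225) = 16.769146; FV = 10700 × 16.769146 = 179,429.8623

A$179,429.86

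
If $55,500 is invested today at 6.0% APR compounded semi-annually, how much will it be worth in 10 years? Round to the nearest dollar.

i = 0.06/2 = 0.03 per half-year; n = 10·2 = 20.
FV = PV·(1+i)^n = 55,500 × 1.806111 = 100,239.1735

$100,239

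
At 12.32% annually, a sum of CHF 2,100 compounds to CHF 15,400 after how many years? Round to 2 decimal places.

n = ln(15400/2100) / ln(1+0.1232) = ln(7.33333) / 0.116182 = 17.1493 years

17.15 years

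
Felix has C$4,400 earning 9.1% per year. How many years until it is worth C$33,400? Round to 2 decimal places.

(1+i)^n = 33400/4400 = 7.59091, so n = ln 7.59091 / ln 1.091 = 23.2730 years

23.27 years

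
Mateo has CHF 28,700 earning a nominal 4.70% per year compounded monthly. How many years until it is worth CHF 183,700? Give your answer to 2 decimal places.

39.58 years

Periodic rate i = 0.047/12 = 0.00391667.
(1+i)^n = 183700/28700 = 6.40070, so n = ln 6.40070 / ln 1.00392 = 474.9038 months
= 474.9038/12 years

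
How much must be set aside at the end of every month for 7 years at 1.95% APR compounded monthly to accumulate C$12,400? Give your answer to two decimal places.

Periodic rate i = 0.0195/12 = 0.001625; n = 7 × 12 = 84 periods.
FV-annuity factor = 89.924859; PMT = 12400 / 89.924859 = 137.8929

C$137.89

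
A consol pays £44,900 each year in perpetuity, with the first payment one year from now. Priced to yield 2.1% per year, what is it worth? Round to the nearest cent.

PV = C/r = 44900/0.021 = 2,138,095.2381

£2,138,095.24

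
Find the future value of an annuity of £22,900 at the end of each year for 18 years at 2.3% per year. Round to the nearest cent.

£503,580.55

FV = 22900 × [(1+0.023)^18 − 1] / 0.023 = 22900 × 21.990417 = 503,580.5504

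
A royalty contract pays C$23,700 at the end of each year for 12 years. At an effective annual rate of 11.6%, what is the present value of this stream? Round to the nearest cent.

C$149,568.43

PV = 23700 × [1 − (1+0.116)^(−12)] / 0.116 = 23700 × 6.310904 = 149,568.4253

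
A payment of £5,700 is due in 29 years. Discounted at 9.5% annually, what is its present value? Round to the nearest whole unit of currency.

PV = FV·(1+i)^(−n) = 5,700 × 0.071943 = 410.0770

£410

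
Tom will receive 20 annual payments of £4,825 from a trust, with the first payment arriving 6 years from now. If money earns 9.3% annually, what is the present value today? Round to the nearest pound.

PV at t=5 (ordinary 20-year annuity): 4825 × a(20|0.093) = 4825 × 8.936697 = 43,119.5614
Discount back 5 years: 43,119.5614 × (1+0.093)^(−5) = 43,119.5614 × 0.641061 = 27,642.2586

£27,642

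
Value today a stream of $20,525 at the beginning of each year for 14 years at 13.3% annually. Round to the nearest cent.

$144,408.45

Annuity factor a(14|0.133) × (1+i) = 7.035734; PV = 20525 × 7.035734 = 144,408.4451
(annuity-due: payments at period start, so ×(1+i).)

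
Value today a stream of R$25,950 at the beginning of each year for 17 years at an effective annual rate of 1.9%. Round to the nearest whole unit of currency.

PV = PMT · [1 − (1+i)^(−n)] / i × (1+i) = 25950 · 14.685884 = 381,098.6964
(Beginning-of-period payments → annuity-due factor ×(1+i).)

R$381,099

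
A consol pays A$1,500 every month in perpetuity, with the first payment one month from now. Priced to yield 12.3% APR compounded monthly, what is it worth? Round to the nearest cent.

Periodic rate i = 0.123/12 = 0.01025.
PV = C/r = 1500/0.01025 = 146,341.4634

A$146,341.46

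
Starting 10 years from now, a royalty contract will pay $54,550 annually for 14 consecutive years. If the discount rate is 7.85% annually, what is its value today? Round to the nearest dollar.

PV at t=9 (ordinary 14-year annuity): 54550 × a(14|0.0785) = 54550 × 8.316553 = 453,667.9657
PV₀ = 453,667.9657 / (1+0.0785)^9 = 453,667.9657 / 1.974155 = 229,803.5689

$229,804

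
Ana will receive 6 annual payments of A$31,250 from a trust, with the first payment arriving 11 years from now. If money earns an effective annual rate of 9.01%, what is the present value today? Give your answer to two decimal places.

A$59,143.71

Value one period before first payment (t=10): 31250 × [1 − (1+0.0901)^(−6)] / 0.0901 = 31250 × 4.484581 = 140,143.1702
Discount back 10 years: 140,143.1702 × (1+0.0901)^(−10) = 140,143.1702 × 0.422023 = 59,143.7069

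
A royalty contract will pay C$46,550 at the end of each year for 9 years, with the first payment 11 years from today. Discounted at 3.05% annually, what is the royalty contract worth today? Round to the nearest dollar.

C$267,762

Value one period before first payment (t=10): 46550 × [1 − (1+0.0305)^(−9)] / 0.0305 = 46550 × 7.767986 = 361,599.7551
Discount back 10 years: 361,599.7551 × (1+0.0305)^(−10) = 361,599.7551 × 0.740491 = 267,761.5211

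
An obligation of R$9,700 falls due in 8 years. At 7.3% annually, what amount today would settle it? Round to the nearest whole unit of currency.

R$5,520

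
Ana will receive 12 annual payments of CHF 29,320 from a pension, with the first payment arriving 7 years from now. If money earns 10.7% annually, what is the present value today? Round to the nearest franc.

PV at t=6 (ordinary 12-year annuity): 29320 × a(12|0.107) = 29320 × 6.586203 = 193,107.4738
Discount back 6 years: 193,107.4738 × (1+0.107)^(−6) = 193,107.4738 × 0.543393 = 104,933.3063

CHF 104,933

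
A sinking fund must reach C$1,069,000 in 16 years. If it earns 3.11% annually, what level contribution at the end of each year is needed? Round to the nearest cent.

C$52,575.37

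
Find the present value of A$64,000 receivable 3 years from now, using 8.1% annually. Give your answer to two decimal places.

A$50,664.40

PV = FV·(1+i)^(−n) = 64,000 × 0.791631 = 50,664.3986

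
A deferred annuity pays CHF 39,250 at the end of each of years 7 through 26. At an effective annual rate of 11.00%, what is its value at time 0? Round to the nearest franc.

CHF 167,108

Value one period before first payment (t=6): 39250 × [1 − (1+0.11)^(−20)] / 0.11 = 39250 × 7.963328 = 312,560.6286
PV₀ = 312,560.6286 / (1+0.11)^6 = 312,560.6286 / 1.870415 = 167,107.6758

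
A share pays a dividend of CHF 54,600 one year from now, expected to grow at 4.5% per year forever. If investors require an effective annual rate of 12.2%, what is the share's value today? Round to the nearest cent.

CHF 709,090.91

PV = PMT / (i − g) = 54600 / (0.122 − 0.045) = 54600 / 0.077000 = 709,090.9091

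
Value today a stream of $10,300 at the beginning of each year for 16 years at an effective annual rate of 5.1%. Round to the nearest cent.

PV = 10300 × [1 − (1+0.051)^(−16)] / 0.051 × (1+i) = 10300 × 11.309853 = 116,491.4854
(Beginning-of-period payments → annuity-due factor ×(1+i).)

$116,491.49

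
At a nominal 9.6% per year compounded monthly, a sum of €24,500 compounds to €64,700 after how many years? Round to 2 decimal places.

10.16 years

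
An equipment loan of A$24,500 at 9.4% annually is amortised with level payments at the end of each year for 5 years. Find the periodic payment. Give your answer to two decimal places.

A$6,364.27

PMT = 24500 / ( [1 − (1+0.094)^(−5)] / 0.094 ) = 24500 / 3.849615 = 6,364.2732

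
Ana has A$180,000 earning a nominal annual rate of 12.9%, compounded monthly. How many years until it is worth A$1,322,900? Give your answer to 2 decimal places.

15.55 years

Periodic rate i = 0.129/12 = 0.01075.
n = ln(1.3229e+06/180000) / ln(1+0.01075) = ln(7.34944) / 0.010693 = 186.5420 months
= 186.5420/12 years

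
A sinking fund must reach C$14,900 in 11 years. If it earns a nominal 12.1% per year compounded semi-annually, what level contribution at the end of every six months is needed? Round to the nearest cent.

i = 0.121/2 = 0.0605 per half-year; n = 11·2 = 22.
PMT = 14900 / ( [(1+0.0605)^22 − 1] / 0.0605 ) = 14900 / 43.654850 = 341.3137

C$341.31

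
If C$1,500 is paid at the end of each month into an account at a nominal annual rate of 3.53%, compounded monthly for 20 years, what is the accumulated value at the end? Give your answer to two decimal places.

C$522,037.26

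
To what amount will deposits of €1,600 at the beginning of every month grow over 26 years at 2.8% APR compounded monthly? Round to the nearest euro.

€734,862

i = 0.028/12 = 0.00233333 per month; n = 26·12 = 312.
FV = PMT · [(1+i)^n − 1] / i × (1+i) = 1600 · 459.288817 = 734,862.1078
Payments are at the start of each period, so multiply by (1+i).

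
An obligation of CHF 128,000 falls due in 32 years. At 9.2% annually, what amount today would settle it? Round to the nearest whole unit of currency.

PV = 128,000 / (1 + 0.092)^32 = 128,000 / 16.715695 = 7,657.4742

CHF 7,657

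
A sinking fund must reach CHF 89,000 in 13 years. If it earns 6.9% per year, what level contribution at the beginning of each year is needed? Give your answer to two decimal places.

PMT = 89000 / ( [(1+0.069)^13 − 1] / 0.069 × (1+i) ) = 89000 / 21.391312 = 4,160.5677

CHF 4,160.57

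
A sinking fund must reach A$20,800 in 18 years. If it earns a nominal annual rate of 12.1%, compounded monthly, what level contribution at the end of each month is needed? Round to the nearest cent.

A$27.12

Periodic rate i = 0.121/12 = 0.0100833; n = 18 × 12 = 216 periods.
PMT = 20800 / ( [(1+0.0100833)^216 − 1] / 0.0100833 ) = 20800 / 766.894851 = 27.1224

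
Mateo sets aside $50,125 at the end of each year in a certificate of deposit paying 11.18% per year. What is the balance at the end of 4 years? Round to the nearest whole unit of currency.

$236,700

FV = PMT · [(1+i)^n − 1] / i = 50125 · 4.722194 = 236,699.9930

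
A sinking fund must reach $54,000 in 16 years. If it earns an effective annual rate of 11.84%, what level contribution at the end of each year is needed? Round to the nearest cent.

$1,280.83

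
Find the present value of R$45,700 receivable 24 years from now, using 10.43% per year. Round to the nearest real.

R$4,225

Discount factor = (1+0.1043)^(−24) = 0.092451; PV = 45,700 × 0.092451 = 4,224.9976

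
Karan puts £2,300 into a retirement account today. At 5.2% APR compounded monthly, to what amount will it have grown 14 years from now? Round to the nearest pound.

£4,756

i = 0.052/12 = 0.00433333 per month; n = 14·12 = 168.
FV = PV·(1+i)^n = 2,300 × 2.067680 = 4,755.6640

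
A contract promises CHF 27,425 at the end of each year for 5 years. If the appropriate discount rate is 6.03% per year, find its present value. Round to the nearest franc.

Annuity factor a(5|0.0603) = 4.208928; PV = 27425 × 4.208928 = 115,429.8560

CHF 115,430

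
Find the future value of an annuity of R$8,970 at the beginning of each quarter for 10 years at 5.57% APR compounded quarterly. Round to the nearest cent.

R$482,493.45

i = 0.0557/4 = 0.013925 per quarter; n = 10·4 = 40.
Accumulation factor s(40|0.013925) × (1+i) = 53.789682; FV = 8970 × 53.789682 = 482,493.4470
(annuity-due: payments at period start, so ×(1+i).)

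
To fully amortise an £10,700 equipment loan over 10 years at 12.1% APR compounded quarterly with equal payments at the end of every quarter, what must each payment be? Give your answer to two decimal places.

Periodic rate i = 0.121/4 = 0.03025; n = 10 × 4 = 40 periods.
PMT = 10700 / ( [1 − (1+0.03025)^(−40)] / 0.03025 ) = 10700 / 23.021642 = 464.7800

£464.78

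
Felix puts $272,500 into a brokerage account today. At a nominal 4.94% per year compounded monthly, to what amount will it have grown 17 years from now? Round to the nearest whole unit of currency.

$629,997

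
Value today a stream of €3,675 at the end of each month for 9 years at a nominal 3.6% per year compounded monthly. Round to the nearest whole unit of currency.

Periodic rate i = 0.036/12 = 0.003; n = 9 × 12 = 108 periods.
PV = PMT · [1 − (1+i)^(−n)] / i = 3675 · 92.132958 = 338,588.6211

€338,589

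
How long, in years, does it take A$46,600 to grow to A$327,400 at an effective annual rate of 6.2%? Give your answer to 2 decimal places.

32.41 years

(1+i)^n = 327400/46600 = 7.02575, so n = ln 7.02575 / ln 1.062 = 32.4099 years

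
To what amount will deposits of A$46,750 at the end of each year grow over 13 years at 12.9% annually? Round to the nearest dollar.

Accumulation factor s(13|0.129) = 29.782640; FV = 46750 × 29.782640 = 1,392,338.4096

A$1,392,338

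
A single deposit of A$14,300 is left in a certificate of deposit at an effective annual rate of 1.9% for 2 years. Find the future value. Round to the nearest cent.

A$14,848.56

FV = PV·(1+i)^n = 14,300 × 1.038361 = 14,848.5623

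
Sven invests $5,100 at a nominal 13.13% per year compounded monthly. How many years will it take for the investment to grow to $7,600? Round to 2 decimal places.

Periodic rate i = 0.1313/12 = 0.0109417.
(1+i)^n = 7600/5100 = 1.49020, so n = ln 1.49020 / ln 1.01094 = 36.6568 months
= 36.6568/12 years

3.05 years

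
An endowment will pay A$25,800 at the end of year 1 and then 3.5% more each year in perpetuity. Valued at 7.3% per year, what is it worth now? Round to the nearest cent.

PV = D₁/(r − g) = 25800/(0.073 − 0.035) = 678,947.3684

A$678,947.37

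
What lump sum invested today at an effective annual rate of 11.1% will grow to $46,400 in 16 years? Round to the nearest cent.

PV = FV·(1+i)^(−n) = 46,400 × 0.185599 = 8,611.7822

$8,611.78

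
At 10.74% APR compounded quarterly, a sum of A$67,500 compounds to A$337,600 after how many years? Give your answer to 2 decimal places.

Periodic rate i = 0.1074/4 = 0.02685.
(1+i)^n = 337600/67500 = 5.00148, so n = ln 5.00148 / ln 1.02685 = 60.7542 quarters
= 60.7542/4 years

15.19 years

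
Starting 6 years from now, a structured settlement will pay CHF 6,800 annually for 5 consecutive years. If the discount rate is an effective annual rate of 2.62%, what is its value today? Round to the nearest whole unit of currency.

CHF 27,664

Value one period before first payment (t=5): 6800 × [1 − (1+0.0262)^(−5)] / 0.0262 = 6800 × 4.629823 = 31,482.7988
Discount back 5 years: 31,482.7988 × (1+0.0262)^(−5) = 31,482.7988 × 0.878699 = 27,663.8921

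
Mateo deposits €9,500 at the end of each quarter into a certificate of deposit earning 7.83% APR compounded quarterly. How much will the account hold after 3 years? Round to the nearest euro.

Periodic rate i = 0.0783/4 = 0.019575; n = 3 × 4 = 12 periods.
FV = 9500 × [(1+0.019575)^12 − 1] / 0.019575 = 9500 × 13.380082 = 127,110.7752

€127,111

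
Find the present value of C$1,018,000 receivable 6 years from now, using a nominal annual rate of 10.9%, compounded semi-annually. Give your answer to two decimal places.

C$538,503.80

With 2 periods per year: i = 0.0545, n = 12.
PV = FV·(1+i)^(−n) = 1,018,000 × 0.528982 = 538,503.7960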